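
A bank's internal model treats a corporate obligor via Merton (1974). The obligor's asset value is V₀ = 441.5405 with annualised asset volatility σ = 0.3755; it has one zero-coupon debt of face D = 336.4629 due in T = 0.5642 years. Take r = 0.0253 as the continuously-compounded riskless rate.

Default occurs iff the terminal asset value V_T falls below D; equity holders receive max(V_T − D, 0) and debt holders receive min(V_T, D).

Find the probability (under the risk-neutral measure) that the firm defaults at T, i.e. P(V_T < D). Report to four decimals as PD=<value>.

PD=0.1913

d₁ = [ln(V₀/D) + (r + σ²/2)T] / (σ√T)
   = [ln(441.5405/336.4629) + (0.0253 + 0.5·0.3755²)·0.5642] / (0.3755·√0.5642)
   = [0.271782 + 0.054050] / 0.282050 = 1.155228
d₂ = d₁ − σ√T = 1.155228 − 0.282050 = 0.873178
risk-neutral PD = N(−d₂) = N(-0.873178) = 0.191283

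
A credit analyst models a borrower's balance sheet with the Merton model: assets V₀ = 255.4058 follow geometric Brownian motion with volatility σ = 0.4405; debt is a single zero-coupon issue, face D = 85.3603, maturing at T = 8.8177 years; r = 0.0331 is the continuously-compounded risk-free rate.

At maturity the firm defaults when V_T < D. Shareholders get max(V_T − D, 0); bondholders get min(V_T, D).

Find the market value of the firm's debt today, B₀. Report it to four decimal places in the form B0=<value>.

d₁ = [ln(V₀/D) + (r + σ²/2)T] / (σ√T)
   = [ln(255.4058/85.3603) + (0.0331 + 0.5·0.4405²)·8.8177] / (0.4405·√8.8177)
   = [1.095973 + 1.147360] / 1.308048 = 1.715024
d₂ = d₁ − σ√T = 1.715024 − 1.308048 = 0.406976
N(d₁) = 0.956830,  N(d₂) = 0.657987,  e^(−rT) = 0.746869
E₀ = V₀·N(d₁) − D·e^(−rT)·N(d₂)
   = 255.4058·0.956830 − 85.3603·0.746869·0.657987 = 202.431202
B₀ = V₀ − E₀ = 255.4058 − 202.431202 = 52.974598

B0=52.9746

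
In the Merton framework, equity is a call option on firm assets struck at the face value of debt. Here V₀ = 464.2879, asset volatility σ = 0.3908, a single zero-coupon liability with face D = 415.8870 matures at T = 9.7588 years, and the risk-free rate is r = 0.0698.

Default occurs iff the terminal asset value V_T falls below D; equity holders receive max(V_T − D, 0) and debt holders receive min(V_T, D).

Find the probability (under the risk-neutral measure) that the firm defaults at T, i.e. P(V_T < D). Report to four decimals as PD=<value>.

PD=0.4850

d₁ = [ln(V₀/D) + (r + σ²/2)T] / (σ√T)
   = [ln(464.2879/415.8870) + (0.0698 + 0.5·0.3908²)·9.7588] / (0.3908·√9.7588)
   = [0.110091 + 1.426369] / 1.220823 = 1.258544
d₂ = d₁ − σ√T = 1.258544 − 1.220823 = 0.037721
risk-neutral PD = N(−d₂) = N(-0.037721) = 0.484955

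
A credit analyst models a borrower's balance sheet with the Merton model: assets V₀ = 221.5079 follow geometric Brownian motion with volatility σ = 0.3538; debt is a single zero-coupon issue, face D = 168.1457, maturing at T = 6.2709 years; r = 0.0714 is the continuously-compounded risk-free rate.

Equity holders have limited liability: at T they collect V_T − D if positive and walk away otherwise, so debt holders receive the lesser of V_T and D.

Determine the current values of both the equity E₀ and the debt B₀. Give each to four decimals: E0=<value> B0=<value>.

d₁ = [ln(V₀/D) + (r + σ²/2)T] / (σ√T)
   = [ln(221.5079/168.1457) + (0.0714 + 0.5·0.3538²)·6.2709] / (0.3538·√6.2709)
   = [0.275627 + 0.840220] / 0.885978 = 1.259454
d₂ = d₁ − σ√T = 1.259454 − 0.885978 = 0.373476
N(d₁) = 0.896067,  N(d₂) = 0.645603,  e^(−rT) = 0.639069
E₀ = V₀·N(d₁) − D·e^(−rT)·N(d₂)
   = 221.5079·0.896067 − 168.1457·0.639069·0.645603 = 129.111461
B₀ = V₀ − E₀ = 221.5079 − 129.111461 = 92.396439

E0=129.1115 B0=92.3964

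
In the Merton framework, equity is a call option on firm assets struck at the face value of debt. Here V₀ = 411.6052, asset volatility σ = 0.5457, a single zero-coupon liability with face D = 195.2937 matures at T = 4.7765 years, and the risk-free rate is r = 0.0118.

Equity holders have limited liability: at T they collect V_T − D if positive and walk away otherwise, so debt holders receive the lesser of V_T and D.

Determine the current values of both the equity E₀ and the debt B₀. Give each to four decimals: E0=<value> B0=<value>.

E0=271.6174 B0=139.9878

d₁ = [ln(V₀/D) + (r + σ²/2)T] / (σ√T)
   = [ln(411.6052/195.2937) + (0.0118 + 0.5·0.5457²)·4.7765] / (0.5457·√4.7765)
   = [0.745560 + 0.767556] / 1.192639 = 1.268713
d₂ = d₁ − σ√T = 1.268713 − 1.192639 = 0.076075
N(d₁) = 0.897728,  N(d₂) = 0.530320,  e^(−rT) = 0.945196
E₀ = V₀·N(d₁) − D·e^(−rT)·N(d₂)
   = 411.6052·0.897728 − 195.2937·0.945196·0.530320 = 271.617384
B₀ = V₀ − E₀ = 411.6052 − 271.617384 = 139.987816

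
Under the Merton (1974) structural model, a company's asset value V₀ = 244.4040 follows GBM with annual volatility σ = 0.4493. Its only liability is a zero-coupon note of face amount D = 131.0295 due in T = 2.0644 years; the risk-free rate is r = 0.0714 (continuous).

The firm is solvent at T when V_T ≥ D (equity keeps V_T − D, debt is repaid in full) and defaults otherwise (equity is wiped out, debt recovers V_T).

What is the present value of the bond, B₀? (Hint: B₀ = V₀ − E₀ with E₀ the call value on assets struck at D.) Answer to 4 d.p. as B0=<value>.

B0=107.1864

d₁ = [ln(V₀/D) + (r + σ²/2)T] / (σ√T)
   = [ln(244.4040/131.0295) + (0.0714 + 0.5·0.4493²)·2.0644] / (0.4493·√2.0644)
   = [0.623400 + 0.355769] / 0.645555 = 1.516786
d₂ = d₁ − σ√T = 1.516786 − 0.645555 = 0.871231
N(d₁) = 0.935340,  N(d₂) = 0.808186,  e^(−rT) = 0.862950
E₀ = V₀·N(d₁) − D·e^(−rT)·N(d₂)
   = 244.4040·0.935340 − 131.0295·0.862950·0.808186 = 137.217590
B₀ = V₀ − E₀ = 244.4040 − 137.217590 = 107.186410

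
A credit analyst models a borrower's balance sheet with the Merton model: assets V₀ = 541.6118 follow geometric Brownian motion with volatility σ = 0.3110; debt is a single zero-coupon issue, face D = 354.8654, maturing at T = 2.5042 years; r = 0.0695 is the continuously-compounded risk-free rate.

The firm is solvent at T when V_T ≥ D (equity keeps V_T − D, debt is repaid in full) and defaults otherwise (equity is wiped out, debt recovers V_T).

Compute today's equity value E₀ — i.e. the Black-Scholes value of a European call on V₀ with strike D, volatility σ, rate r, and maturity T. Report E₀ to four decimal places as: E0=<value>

E0=254.0219

d₁ = [ln(V₀/D) + (r + σ²/2)T] / (σ√T)
   = [ln(541.6118/354.8654) + (0.0695 + 0.5·0.3110²)·2.5042] / (0.3110·√2.5042)
   = [0.422811 + 0.295146] / 0.492147 = 1.458827
d₂ = d₁ − σ√T = 1.458827 − 0.492147 = 0.966680
N(d₁) = 0.927694,  N(d₂) = 0.833148,  e^(−rT) = 0.840262
E₀ = V₀·N(d₁) − D·e^(−rT)·N(d₂)
   = 541.6118·0.927694 − 354.8654·0.840262·0.833148 = 254.021924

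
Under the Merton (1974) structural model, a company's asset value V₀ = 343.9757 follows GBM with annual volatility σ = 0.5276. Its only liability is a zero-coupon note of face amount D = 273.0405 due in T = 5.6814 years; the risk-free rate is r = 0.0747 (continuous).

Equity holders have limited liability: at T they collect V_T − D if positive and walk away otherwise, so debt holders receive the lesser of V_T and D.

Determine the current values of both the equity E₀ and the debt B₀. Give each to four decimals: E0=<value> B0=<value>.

d₁ = [ln(V₀/D) + (r + σ²/2)T] / (σ√T)
   = [ln(343.9757/273.0405) + (0.0747 + 0.5·0.5276²)·5.6814] / (0.5276·√5.6814)
   = [0.230951 + 1.215143] / 1.257571 = 1.149910
d₂ = d₁ − σ√T = 1.149910 − 1.257571 = -0.107661
N(d₁) = 0.874910,  N(d₂) = 0.457132,  e^(−rT) = 0.654162
E₀ = V₀·N(d₁) − D·e^(−rT)·N(d₂)
   = 343.9757·0.874910 − 273.0405·0.654162·0.457132 = 219.297992
B₀ = V₀ − E₀ = 343.9757 − 219.297992 = 124.677708

E0=219.2980 B0=124.6777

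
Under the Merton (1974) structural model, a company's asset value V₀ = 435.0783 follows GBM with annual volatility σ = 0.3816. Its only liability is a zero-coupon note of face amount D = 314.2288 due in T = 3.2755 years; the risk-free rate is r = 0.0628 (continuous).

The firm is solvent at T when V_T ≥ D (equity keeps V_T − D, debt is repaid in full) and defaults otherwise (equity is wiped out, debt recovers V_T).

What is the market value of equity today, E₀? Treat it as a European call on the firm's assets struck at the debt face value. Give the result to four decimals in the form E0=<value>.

d₁ = [ln(V₀/D) + (r + σ²/2)T] / (σ√T)
   = [ln(435.0783/314.2288) + (0.0628 + 0.5·0.3816²)·3.2755] / (0.3816·√3.2755)
   = [0.325405 + 0.444188] / 0.690633 = 1.114330
d₂ = d₁ − σ√T = 1.114330 − 0.690633 = 0.423697
N(d₁) = 0.867431,  N(d₂) = 0.664107,  e^(−rT) = 0.814076
E₀ = V₀·N(d₁) − D·e^(−rT)·N(d₂)
   = 435.0783·0.867431 − 314.2288·0.814076·0.664107 = 207.517898

E0=207.5179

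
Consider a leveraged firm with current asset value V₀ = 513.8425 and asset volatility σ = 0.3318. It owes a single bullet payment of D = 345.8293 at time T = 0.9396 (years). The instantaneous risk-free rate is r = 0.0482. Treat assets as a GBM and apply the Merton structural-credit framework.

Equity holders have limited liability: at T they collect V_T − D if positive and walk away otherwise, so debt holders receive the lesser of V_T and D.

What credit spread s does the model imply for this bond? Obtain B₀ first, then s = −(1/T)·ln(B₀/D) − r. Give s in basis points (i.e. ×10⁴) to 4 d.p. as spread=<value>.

d₁ = [ln(V₀/D) + (r + σ²/2)T] / (σ√T)
   = [ln(513.8425/345.8293) + (0.0482 + 0.5·0.3318²)·0.9396] / (0.3318·√0.9396)
   = [0.395971 + 0.097010] / 0.321624 = 1.532789
d₂ = d₁ − σ√T = 1.532789 − 0.321624 = 1.211165
N(d₁) = 0.937336,  N(d₂) = 0.887084,  e^(−rT) = 0.955722
E₀ = V₀·N(d₁) − D·e^(−rT)·N(d₂)
   = 513.8425·0.937336 − 345.8293·0.955722·0.887084 = 188.447216
B₀ = V₀ − E₀ = 513.8425 − 188.447216 = 325.395284
spread = −(1/T)·ln(B₀/D) − r = −(1/0.9396)·ln(325.395284/345.8293) − 0.0482 = 0.01661971
in basis points: 0.01661971 × 10⁴ = 166.1971 bp

spread=166.1971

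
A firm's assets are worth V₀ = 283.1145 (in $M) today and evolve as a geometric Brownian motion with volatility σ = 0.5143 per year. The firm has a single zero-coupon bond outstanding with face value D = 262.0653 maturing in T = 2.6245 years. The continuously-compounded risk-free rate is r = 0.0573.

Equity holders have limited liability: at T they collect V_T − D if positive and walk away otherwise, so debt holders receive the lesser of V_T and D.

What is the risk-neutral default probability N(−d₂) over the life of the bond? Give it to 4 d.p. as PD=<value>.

d₁ = [ln(V₀/D) + (r + σ²/2)T] / (σ√T)
   = [ln(283.1145/262.0653) + (0.0573 + 0.5·0.5143²)·2.6245] / (0.5143·√2.6245)
   = [0.077258 + 0.497480] / 0.833182 = 0.689810
d₂ = d₁ − σ√T = 0.689810 − 0.833182 = -0.143371
risk-neutral PD = N(−d₂) = N(0.143371) = 0.557002

PD=0.5570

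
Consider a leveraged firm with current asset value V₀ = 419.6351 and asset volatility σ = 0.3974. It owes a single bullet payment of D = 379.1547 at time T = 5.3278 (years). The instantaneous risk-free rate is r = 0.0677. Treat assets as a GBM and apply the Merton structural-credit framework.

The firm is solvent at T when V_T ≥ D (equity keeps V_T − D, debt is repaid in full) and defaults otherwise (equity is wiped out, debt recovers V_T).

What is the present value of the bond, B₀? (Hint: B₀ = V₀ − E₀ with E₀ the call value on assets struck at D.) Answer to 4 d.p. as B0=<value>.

d₁ = [ln(V₀/D) + (r + σ²/2)T] / (σ√T)
   = [ln(419.6351/379.1547) + (0.0677 + 0.5·0.3974²)·5.3278] / (0.3974·√5.3278)
   = [0.101441 + 0.781393] / 0.917280 = 0.962448
d₂ = d₁ − σ√T = 0.962448 − 0.917280 = 0.045169
N(d₁) = 0.832088,  N(d₂) = 0.518014,  e^(−rT) = 0.697194
E₀ = V₀·N(d₁) − D·e^(−rT)·N(d₂)
   = 419.6351·0.832088 − 379.1547·0.697194·0.518014 = 212.239341
B₀ = V₀ − E₀ = 419.6351 − 212.239341 = 207.395759

B0=207.3958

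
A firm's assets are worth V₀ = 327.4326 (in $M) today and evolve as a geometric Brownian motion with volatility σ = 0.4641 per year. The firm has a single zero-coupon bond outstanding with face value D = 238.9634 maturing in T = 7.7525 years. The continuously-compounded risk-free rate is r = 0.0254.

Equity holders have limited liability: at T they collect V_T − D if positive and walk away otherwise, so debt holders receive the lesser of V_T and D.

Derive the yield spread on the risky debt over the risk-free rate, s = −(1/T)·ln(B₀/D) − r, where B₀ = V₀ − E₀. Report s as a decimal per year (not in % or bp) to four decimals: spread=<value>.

d₁ = [ln(V₀/D) + (r + σ²/2)T] / (σ√T)
   = [ln(327.4326/238.9634) + (0.0254 + 0.5·0.4641²)·7.7525] / (0.4641·√7.7525)
   = [0.314972 + 1.031814] / 1.292208 = 1.042236
d₂ = d₁ − σ√T = 1.042236 − 1.292208 = -0.249972
N(d₁) = 0.851349,  N(d₂) = 0.401305,  e^(−rT) = 0.821262
E₀ = V₀·N(d₁) − D·e^(−rT)·N(d₂)
   = 327.4326·0.851349 − 238.9634·0.821262·0.401305 = 200.002776
B₀ = V₀ − E₀ = 327.4326 − 200.002776 = 127.429824
spread = −(1/T)·ln(B₀/D) − r = −(1/7.7525)·ln(127.429824/238.9634) − 0.0254 = 0.05570217

spread=0.0557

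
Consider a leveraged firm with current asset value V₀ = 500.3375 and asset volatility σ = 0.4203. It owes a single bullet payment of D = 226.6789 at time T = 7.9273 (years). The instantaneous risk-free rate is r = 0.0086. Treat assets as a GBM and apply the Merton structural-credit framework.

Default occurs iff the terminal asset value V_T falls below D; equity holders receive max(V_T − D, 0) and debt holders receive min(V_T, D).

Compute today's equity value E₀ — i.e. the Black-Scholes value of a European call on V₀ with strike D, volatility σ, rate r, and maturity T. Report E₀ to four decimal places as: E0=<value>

E0=336.2220

d₁ = [ln(V₀/D) + (r + σ²/2)T] / (σ√T)
   = [ln(500.3375/226.6789) + (0.0086 + 0.5·0.4203²)·7.9273] / (0.4203·√7.9273)
   = [0.791748 + 0.768362] / 1.183374 = 1.318358
d₂ = d₁ − σ√T = 1.318358 − 1.183374 = 0.134984
N(d₁) = 0.906308,  N(d₂) = 0.553688,  e^(−rT) = 0.934097
E₀ = V₀·N(d₁) − D·e^(−rT)·N(d₂)
   = 500.3375·0.906308 − 226.6789·0.934097·0.553688 = 336.222013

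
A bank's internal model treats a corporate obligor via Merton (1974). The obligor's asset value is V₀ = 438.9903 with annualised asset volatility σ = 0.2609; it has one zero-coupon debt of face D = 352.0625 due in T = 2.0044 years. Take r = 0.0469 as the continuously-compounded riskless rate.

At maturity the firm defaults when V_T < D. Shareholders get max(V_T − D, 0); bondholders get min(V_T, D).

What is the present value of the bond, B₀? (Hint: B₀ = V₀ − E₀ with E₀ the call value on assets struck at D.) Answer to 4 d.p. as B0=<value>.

B0=305.4457

d₁ = [ln(V₀/D) + (r + σ²/2)T] / (σ√T)
   = [ln(438.9903/352.0625) + (0.0469 + 0.5·0.2609²)·2.0044] / (0.2609·√2.0044)
   = [0.220669 + 0.162225] / 0.369374 = 1.036601
d₂ = d₁ − σ√T = 1.036601 − 0.369374 = 0.667227
N(d₁) = 0.850039,  N(d₂) = 0.747687,  e^(−rT) = 0.910277
E₀ = V₀·N(d₁) − D·e^(−rT)·N(d₂)
   = 438.9903·0.850039 − 352.0625·0.910277·0.747687 = 133.544556
B₀ = V₀ − E₀ = 438.9903 − 133.544556 = 305.445744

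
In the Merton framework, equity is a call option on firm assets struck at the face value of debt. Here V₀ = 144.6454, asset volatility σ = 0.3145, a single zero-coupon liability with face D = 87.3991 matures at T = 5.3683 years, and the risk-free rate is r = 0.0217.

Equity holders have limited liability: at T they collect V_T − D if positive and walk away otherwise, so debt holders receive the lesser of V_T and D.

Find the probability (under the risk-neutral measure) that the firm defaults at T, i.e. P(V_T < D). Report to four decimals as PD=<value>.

d₁ = [ln(V₀/D) + (r + σ²/2)T] / (σ√T)
   = [ln(144.6454/87.3991) + (0.0217 + 0.5·0.3145²)·5.3683] / (0.3145·√5.3683)
   = [0.503800 + 0.381982] / 0.728684 = 1.215592
d₂ = d₁ − σ√T = 1.215592 − 0.728684 = 0.486909
risk-neutral PD = N(−d₂) = N(-0.486909) = 0.313162

PD=0.3132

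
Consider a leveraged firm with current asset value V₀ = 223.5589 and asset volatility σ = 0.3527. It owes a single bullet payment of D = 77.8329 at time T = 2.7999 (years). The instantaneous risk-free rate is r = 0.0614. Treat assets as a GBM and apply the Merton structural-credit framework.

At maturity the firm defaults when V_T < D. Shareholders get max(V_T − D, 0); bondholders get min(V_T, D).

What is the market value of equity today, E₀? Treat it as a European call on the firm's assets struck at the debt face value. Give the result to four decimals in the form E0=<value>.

d₁ = [ln(V₀/D) + (r + σ²/2)T] / (σ√T)
   = [ln(223.5589/77.8329) + (0.0614 + 0.5·0.3527²)·2.7999] / (0.3527·√2.7999)
   = [1.055111 + 0.346064] / 0.590169 = 2.374190
d₂ = d₁ − σ√T = 2.374190 − 0.590169 = 1.784021
N(d₁) = 0.991206,  N(d₂) = 0.962790,  e^(−rT) = 0.842052
E₀ = V₀·N(d₁) − D·e^(−rT)·N(d₂)
   = 223.5589·0.991206 − 77.8329·0.842052·0.962790 = 158.492382

E0=158.4924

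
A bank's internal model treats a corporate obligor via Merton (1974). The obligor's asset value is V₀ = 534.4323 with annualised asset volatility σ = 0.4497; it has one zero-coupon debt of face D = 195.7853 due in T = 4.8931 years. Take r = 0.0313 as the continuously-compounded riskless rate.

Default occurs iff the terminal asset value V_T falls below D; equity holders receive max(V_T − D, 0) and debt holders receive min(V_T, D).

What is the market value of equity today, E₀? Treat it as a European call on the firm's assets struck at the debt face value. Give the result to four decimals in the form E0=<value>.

d₁ = [ln(V₀/D) + (r + σ²/2)T] / (σ√T)
   = [ln(534.4323/195.7853) + (0.0313 + 0.5·0.4497²)·4.8931] / (0.4497·√4.8931)
   = [1.004186 + 0.647920] / 0.994752 = 1.660822
d₂ = d₁ − σ√T = 1.660822 − 0.994752 = 0.666070
N(d₁) = 0.951625,  N(d₂) = 0.747317,  e^(−rT) = 0.857998
E₀ = V₀·N(d₁) − D·e^(−rT)·N(d₂)
   = 534.4323·0.951625 − 195.7853·0.857998·0.747317 = 383.042613

E0=383.0426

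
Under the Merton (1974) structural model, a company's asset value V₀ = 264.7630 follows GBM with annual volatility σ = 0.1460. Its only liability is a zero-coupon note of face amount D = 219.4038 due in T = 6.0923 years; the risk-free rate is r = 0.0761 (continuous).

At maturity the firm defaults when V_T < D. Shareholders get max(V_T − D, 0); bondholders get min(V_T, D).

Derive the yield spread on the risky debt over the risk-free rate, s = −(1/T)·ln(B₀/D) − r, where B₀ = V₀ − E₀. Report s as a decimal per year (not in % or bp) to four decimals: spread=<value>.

d₁ = [ln(V₀/D) + (r + σ²/2)T] / (σ√T)
   = [ln(264.7630/219.4038) + (0.0761 + 0.5·0.1460²)·6.0923] / (0.1460·√6.0923)
   = [0.187921 + 0.528556] / 0.360366 = 1.988194
d₂ = d₁ − σ√T = 1.988194 − 0.360366 = 1.627828
N(d₁) = 0.976605,  N(d₂) = 0.948219,  e^(−rT) = 0.629000
E₀ = V₀·N(d₁) − D·e^(−rT)·N(d₂)
   = 264.7630·0.976605 − 219.4038·0.629000·0.948219 = 127.709837
B₀ = V₀ − E₀ = 264.7630 − 127.709837 = 137.053163
spread = −(1/T)·ln(B₀/D) − r = −(1/6.0923)·ln(137.053163/219.4038) − 0.0761 = 0.00113601

spread=0.0011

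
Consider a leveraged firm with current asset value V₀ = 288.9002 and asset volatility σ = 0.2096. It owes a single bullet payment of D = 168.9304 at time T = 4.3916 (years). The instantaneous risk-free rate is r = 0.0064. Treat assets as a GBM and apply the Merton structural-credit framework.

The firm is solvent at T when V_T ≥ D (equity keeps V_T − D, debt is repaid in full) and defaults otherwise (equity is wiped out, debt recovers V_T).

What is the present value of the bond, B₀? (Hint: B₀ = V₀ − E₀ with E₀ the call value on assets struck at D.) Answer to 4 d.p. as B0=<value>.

d₁ = [ln(V₀/D) + (r + σ²/2)T] / (σ√T)
   = [ln(288.9002/168.9304) + (0.0064 + 0.5·0.2096²)·4.3916] / (0.2096·√4.3916)
   = [0.536595 + 0.124572] / 0.439241 = 1.505249
d₂ = d₁ − σ√T = 1.505249 − 0.439241 = 1.066009
N(d₁) = 0.933870,  N(d₂) = 0.856790,  e^(−rT) = 0.972285
E₀ = V₀·N(d₁) − D·e^(−rT)·N(d₂)
   = 288.9002·0.933870 − 168.9304·0.972285·0.856790 = 129.068737
B₀ = V₀ − E₀ = 288.9002 − 129.068737 = 159.831463

B0=159.8315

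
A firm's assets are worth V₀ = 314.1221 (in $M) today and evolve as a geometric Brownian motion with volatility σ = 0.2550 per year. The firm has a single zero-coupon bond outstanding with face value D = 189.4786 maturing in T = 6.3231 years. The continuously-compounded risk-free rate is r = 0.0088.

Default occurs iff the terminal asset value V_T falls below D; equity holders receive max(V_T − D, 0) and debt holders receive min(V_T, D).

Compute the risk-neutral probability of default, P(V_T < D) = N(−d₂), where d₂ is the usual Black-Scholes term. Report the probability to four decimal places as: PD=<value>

PD=0.2896

d₁ = [ln(V₀/D) + (r + σ²/2)T] / (σ√T)
   = [ln(314.1221/189.4786) + (0.0088 + 0.5·0.2550²)·6.3231] / (0.2550·√6.3231)
   = [0.505506 + 0.261223] / 0.641217 = 1.195739
d₂ = d₁ − σ√T = 1.195739 − 0.641217 = 0.554522
risk-neutral PD = N(−d₂) = N(-0.554522) = 0.289611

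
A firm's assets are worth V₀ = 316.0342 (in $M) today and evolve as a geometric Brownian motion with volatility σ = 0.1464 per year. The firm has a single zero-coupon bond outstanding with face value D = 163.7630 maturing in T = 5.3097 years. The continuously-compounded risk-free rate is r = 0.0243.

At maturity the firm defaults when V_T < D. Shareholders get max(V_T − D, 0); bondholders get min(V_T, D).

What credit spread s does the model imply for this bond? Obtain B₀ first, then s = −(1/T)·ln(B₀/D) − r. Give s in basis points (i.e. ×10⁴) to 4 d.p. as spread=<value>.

spread=3.1100

d₁ = [ln(V₀/D) + (r + σ²/2)T] / (σ√T)
   = [ln(316.0342/163.7630) + (0.0243 + 0.5·0.1464²)·5.3097] / (0.1464·√5.3097)
   = [0.657430 + 0.185927] / 0.337346 = 2.499974
d₂ = d₁ − σ√T = 2.499974 − 0.337346 = 2.162628
N(d₁) = 0.993790,  N(d₂) = 0.984715,  e^(−rT) = 0.878951
E₀ = V₀·N(d₁) − D·e^(−rT)·N(d₂)
   = 316.0342·0.993790 − 163.7630·0.878951·0.984715 = 172.331983
B₀ = V₀ − E₀ = 316.0342 − 172.331983 = 143.702217
spread = −(1/T)·ln(B₀/D) − r = −(1/5.3097)·ln(143.702217/163.7630) − 0.0243 = 0.00031100
in basis points: 0.00031100 × 10⁴ = 3.1100 bp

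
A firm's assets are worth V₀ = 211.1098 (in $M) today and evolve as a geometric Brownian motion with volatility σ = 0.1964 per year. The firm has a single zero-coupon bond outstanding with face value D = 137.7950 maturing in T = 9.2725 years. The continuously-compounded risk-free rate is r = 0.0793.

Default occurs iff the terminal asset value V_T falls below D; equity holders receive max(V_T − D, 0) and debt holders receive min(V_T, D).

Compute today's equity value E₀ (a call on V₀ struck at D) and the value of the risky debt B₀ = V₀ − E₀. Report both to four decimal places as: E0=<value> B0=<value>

E0=145.7308 B0=65.3790

d₁ = [ln(V₀/D) + (r + σ²/2)T] / (σ√T)
   = [ln(211.1098/137.7950) + (0.0793 + 0.5·0.1964²)·9.2725] / (0.1964·√9.2725)
   = [0.426611 + 0.914143] / 0.598053 = 2.241864
d₂ = d₁ − σ√T = 2.241864 − 0.598053 = 1.643811
N(d₁) = 0.987515,  N(d₂) = 0.949892,  e^(−rT) = 0.479357
E₀ = V₀·N(d₁) − D·e^(−rT)·N(d₂)
   = 211.1098·0.987515 − 137.7950·0.479357·0.949892 = 145.730815
B₀ = V₀ − E₀ = 211.1098 − 145.730815 = 65.378985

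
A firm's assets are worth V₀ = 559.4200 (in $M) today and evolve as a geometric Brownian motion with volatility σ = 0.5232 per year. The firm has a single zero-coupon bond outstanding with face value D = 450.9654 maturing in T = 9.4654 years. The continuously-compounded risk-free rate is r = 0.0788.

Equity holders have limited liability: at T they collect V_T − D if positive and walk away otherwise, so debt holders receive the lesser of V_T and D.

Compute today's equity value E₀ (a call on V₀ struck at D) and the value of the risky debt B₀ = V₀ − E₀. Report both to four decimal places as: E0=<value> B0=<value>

d₁ = [ln(V₀/D) + (r + σ²/2)T] / (σ√T)
   = [ln(559.4200/450.9654) + (0.0788 + 0.5·0.5232²)·9.4654] / (0.5232·√9.4654)
   = [0.215510 + 2.041394] / 1.609671 = 1.402090
d₂ = d₁ − σ√T = 1.402090 − 1.609671 = -0.207581
N(d₁) = 0.919556,  N(d₂) = 0.417778,  e^(−rT) = 0.474320
E₀ = V₀·N(d₁) − D·e^(−rT)·N(d₂)
   = 559.4200·0.919556 − 450.9654·0.474320·0.417778 = 425.054457
B₀ = V₀ − E₀ = 559.4200 − 425.054457 = 134.365543

E0=425.0545 B0=134.3655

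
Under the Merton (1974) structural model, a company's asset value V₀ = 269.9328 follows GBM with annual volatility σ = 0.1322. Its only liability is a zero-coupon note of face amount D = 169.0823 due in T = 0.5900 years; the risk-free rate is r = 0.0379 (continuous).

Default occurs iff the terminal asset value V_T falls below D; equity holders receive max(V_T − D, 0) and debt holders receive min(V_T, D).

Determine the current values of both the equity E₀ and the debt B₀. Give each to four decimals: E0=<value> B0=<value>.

E0=104.5894 B0=165.3434

d₁ = [ln(V₀/D) + (r + σ²/2)T] / (σ√T)
   = [ln(269.9328/169.0823) + (0.0379 + 0.5·0.1322²)·0.5900] / (0.1322·√0.5900)
   = [0.467787 + 0.027517] / 0.101545 = 4.877693
d₂ = d₁ − σ√T = 4.877693 − 0.101545 = 4.776149
N(d₁) = 0.999999,  N(d₂) = 0.999999,  e^(−rT) = 0.977887
E₀ = V₀·N(d₁) − D·e^(−rT)·N(d₂)
   = 269.9328·0.999999 − 169.0823·0.977887·0.999999 = 104.589394
B₀ = V₀ − E₀ = 269.9328 − 104.589394 = 165.343406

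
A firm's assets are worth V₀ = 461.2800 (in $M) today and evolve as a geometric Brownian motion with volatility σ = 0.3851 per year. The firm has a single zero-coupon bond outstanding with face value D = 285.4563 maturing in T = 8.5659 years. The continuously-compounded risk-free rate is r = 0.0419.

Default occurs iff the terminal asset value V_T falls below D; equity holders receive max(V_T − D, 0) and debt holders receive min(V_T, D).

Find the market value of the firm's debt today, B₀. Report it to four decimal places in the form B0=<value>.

d₁ = [ln(V₀/D) + (r + σ²/2)T] / (σ√T)
   = [ln(461.2800/285.4563) + (0.0419 + 0.5·0.3851²)·8.5659] / (0.3851·√8.5659)
   = [0.479916 + 0.994081] / 1.127094 = 1.307786
d₂ = d₁ − σ√T = 1.307786 − 1.127094 = 0.180693
N(d₁) = 0.904527,  N(d₂) = 0.571696,  e^(−rT) = 0.698436
E₀ = V₀·N(d₁) − D·e^(−rT)·N(d₂)
   = 461.2800·0.904527 − 285.4563·0.698436·0.571696 = 303.259565
B₀ = V₀ − E₀ = 461.2800 − 303.259565 = 158.020435

B0=158.0204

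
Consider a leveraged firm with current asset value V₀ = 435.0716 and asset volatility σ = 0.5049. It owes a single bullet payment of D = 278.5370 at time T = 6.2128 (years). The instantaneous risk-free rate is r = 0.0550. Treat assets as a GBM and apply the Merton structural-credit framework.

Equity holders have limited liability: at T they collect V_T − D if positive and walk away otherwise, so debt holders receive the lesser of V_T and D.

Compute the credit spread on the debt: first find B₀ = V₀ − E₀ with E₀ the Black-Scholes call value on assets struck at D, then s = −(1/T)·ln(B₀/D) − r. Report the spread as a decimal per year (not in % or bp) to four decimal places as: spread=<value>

d₁ = [ln(V₀/D) + (r + σ²/2)T] / (σ√T)
   = [ln(435.0716/278.5370) + (0.0550 + 0.5·0.5049²)·6.2128] / (0.5049·√6.2128)
   = [0.445960 + 1.133600] / 1.258488 = 1.255125
d₂ = d₁ − σ√T = 1.255125 − 1.258488 = -0.003363
N(d₁) = 0.895283,  N(d₂) = 0.498658,  e^(−rT) = 0.710558
E₀ = V₀·N(d₁) − D·e^(−rT)·N(d₂)
   = 435.0716·0.895283 − 278.5370·0.710558·0.498658 = 290.819453
B₀ = V₀ − E₀ = 435.0716 − 290.819453 = 144.252147
spread = −(1/T)·ln(B₀/D) − r = −(1/6.2128)·ln(144.252147/278.5370) − 0.0550 = 0.05090847

spread=0.0509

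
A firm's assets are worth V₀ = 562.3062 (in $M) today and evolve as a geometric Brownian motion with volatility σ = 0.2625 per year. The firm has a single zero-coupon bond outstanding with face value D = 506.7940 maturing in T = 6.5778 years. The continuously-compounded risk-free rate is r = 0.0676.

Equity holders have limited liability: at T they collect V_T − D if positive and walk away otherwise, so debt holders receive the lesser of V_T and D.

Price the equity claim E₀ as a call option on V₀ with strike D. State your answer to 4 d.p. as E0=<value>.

E0=270.0110

d₁ = [ln(V₀/D) + (r + σ²/2)T] / (σ√T)
   = [ln(562.3062/506.7940) + (0.0676 + 0.5·0.2625²)·6.5778] / (0.2625·√6.5778)
   = [0.103942 + 0.671285] / 0.673240 = 1.151488
d₂ = d₁ − σ√T = 1.151488 − 0.673240 = 0.478248
N(d₁) = 0.875234,  N(d₂) = 0.683763,  e^(−rT) = 0.641043
E₀ = V₀·N(d₁) − D·e^(−rT)·N(d₂)
   = 562.3062·0.875234 − 506.7940·0.641043·0.683763 = 270.010961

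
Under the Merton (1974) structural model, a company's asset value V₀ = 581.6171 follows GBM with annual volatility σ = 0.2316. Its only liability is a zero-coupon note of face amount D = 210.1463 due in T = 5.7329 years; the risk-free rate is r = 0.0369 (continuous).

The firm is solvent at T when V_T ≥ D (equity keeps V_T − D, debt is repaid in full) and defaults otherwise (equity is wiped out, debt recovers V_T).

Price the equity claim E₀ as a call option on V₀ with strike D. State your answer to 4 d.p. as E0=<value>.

d₁ = [ln(V₀/D) + (r + σ²/2)T] / (σ√T)
   = [ln(581.6171/210.1463) + (0.0369 + 0.5·0.2316²)·5.7329] / (0.2316·√5.7329)
   = [1.018008 + 0.365296] / 0.554531 = 2.494549
d₂ = d₁ − σ√T = 2.494549 − 0.554531 = 1.940018
N(d₁) = 0.993694,  N(d₂) = 0.973811,  e^(−rT) = 0.809334
E₀ = V₀·N(d₁) − D·e^(−rT)·N(d₂)
   = 581.6171·0.993694 − 210.1463·0.809334·0.973811 = 412.325168

E0=412.3252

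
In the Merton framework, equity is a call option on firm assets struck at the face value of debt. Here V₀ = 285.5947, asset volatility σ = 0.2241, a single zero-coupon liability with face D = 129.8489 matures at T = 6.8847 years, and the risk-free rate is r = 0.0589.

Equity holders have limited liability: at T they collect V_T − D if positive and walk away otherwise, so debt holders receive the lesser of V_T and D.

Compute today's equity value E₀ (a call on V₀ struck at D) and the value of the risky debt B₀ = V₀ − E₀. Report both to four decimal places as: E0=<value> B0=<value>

E0=199.7322 B0=85.8625

d₁ = [ln(V₀/D) + (r + σ²/2)T] / (σ√T)
   = [ln(285.5947/129.8489) + (0.0589 + 0.5·0.2241²)·6.8847] / (0.2241·√6.8847)
   = [0.788202 + 0.578386] / 0.588010 = 2.324093
d₂ = d₁ − σ√T = 2.324093 − 0.588010 = 1.736083
N(d₁) = 0.989940,  N(d₂) = 0.958725,  e^(−rT) = 0.666638
E₀ = V₀·N(d₁) − D·e^(−rT)·N(d₂)
   = 285.5947·0.989940 − 129.8489·0.666638·0.958725 = 199.732209
B₀ = V₀ − E₀ = 285.5947 − 199.732209 = 85.862491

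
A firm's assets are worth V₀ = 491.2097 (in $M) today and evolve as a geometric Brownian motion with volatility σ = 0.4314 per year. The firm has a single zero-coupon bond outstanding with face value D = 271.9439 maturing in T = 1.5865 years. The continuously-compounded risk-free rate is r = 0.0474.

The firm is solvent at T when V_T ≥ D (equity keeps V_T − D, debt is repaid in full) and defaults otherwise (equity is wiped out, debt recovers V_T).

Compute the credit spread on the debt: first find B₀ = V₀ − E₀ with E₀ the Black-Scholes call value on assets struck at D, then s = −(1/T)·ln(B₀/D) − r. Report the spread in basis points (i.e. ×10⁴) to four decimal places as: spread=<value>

spread=252.5887

d₁ = [ln(V₀/D) + (r + σ²/2)T] / (σ√T)
   = [ln(491.2097/271.9439) + (0.0474 + 0.5·0.4314²)·1.5865] / (0.4314·√1.5865)
   = [0.591275 + 0.222829] / 0.543376 = 1.498234
d₂ = d₁ − σ√T = 1.498234 − 0.543376 = 0.954859
N(d₁) = 0.932964,  N(d₂) = 0.830175,  e^(−rT) = 0.927558
E₀ = V₀·N(d₁) − D·e^(−rT)·N(d₂)
   = 491.2097·0.932964 − 271.9439·0.927558·0.830175 = 248.874353
B₀ = V₀ − E₀ = 491.2097 − 248.874353 = 242.335347
spread = −(1/T)·ln(B₀/D) − r = −(1/1.5865)·ln(242.335347/271.9439) − 0.0474 = 0.02525887
in basis points: 0.02525887 × 10⁴ = 252.5887 bp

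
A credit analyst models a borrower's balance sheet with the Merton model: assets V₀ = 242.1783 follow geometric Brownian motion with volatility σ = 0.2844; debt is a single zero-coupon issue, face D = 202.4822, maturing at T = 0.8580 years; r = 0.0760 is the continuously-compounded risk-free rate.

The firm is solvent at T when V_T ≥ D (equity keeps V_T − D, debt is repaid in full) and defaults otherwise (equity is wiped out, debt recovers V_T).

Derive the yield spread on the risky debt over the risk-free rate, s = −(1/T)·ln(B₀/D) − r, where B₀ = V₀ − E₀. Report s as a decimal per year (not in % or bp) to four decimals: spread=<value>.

d₁ = [ln(V₀/D) + (r + σ²/2)T] / (σ√T)
   = [ln(242.1783/202.4822) + (0.0760 + 0.5·0.2844²)·0.8580] / (0.2844·√0.8580)
   = [0.179022 + 0.099907] / 0.263435 = 1.058817
d₂ = d₁ − σ√T = 1.058817 − 0.263435 = 0.795382
N(d₁) = 0.855158,  N(d₂) = 0.786804,  e^(−rT) = 0.936873
E₀ = V₀·N(d₁) − D·e^(−rT)·N(d₂)
   = 242.1783·0.855158 − 202.4822·0.936873·0.786804 = 57.844010
B₀ = V₀ − E₀ = 242.1783 − 57.844010 = 184.334290
spread = −(1/T)·ln(B₀/D) − r = −(1/0.8580)·ln(184.334290/202.4822) − 0.0760 = 0.03344182

spread=0.0334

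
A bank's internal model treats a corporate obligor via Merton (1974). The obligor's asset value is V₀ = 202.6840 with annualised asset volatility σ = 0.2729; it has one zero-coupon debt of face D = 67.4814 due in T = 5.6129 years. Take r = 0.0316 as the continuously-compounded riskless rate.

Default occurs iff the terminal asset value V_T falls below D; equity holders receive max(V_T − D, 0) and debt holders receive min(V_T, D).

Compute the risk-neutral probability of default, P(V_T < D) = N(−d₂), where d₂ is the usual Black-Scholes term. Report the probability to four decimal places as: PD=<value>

PD=0.0493

d₁ = [ln(V₀/D) + (r + σ²/2)T] / (σ√T)
   = [ln(202.6840/67.4814) + (0.0316 + 0.5·0.2729²)·5.6129] / (0.2729·√5.6129)
   = [1.099796 + 0.386376] / 0.646543 = 2.298646
d₂ = d₁ − σ√T = 2.298646 − 0.646543 = 1.652103
risk-neutral PD = N(−d₂) = N(-1.652103) = 0.049257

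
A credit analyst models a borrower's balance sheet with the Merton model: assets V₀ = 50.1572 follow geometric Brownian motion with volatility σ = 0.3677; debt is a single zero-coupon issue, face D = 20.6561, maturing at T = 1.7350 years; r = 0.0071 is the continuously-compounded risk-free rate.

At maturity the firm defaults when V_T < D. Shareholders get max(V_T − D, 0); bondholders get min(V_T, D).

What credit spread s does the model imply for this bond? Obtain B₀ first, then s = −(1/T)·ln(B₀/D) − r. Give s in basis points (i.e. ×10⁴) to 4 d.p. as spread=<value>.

d₁ = [ln(V₀/D) + (r + σ²/2)T] / (σ√T)
   = [ln(50.1572/20.6561) + (0.0071 + 0.5·0.3677²)·1.7350] / (0.3677·√1.7350)
   = [0.887151 + 0.129607] / 0.484332 = 2.099300
d₂ = d₁ − σ√T = 2.099300 − 0.484332 = 1.614968
N(d₁) = 0.982105,  N(d₂) = 0.946841,  e^(−rT) = 0.987757
E₀ = V₀·N(d₁) − D·e^(−rT)·N(d₂)
   = 50.1572·0.982105 − 20.6561·0.987757·0.946841 = 29.941027
B₀ = V₀ − E₀ = 50.1572 − 29.941027 = 20.216173
spread = −(1/T)·ln(B₀/D) − r = −(1/1.7350)·ln(20.216173/20.6561) − 0.0071 = 0.00530794
in basis points: 0.00530794 × 10⁴ = 53.0794 bp

spread=53.0794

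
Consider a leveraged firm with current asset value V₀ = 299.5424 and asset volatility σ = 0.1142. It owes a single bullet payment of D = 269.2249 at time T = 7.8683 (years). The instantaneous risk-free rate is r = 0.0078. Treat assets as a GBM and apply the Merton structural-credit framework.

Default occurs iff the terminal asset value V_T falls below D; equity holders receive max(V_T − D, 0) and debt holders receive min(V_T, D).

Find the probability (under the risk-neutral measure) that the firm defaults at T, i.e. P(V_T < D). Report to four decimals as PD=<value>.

d₁ = [ln(V₀/D) + (r + σ²/2)T] / (σ√T)
   = [ln(299.5424/269.2249) + (0.0078 + 0.5·0.1142²)·7.8683] / (0.1142·√7.8683)
   = [0.106709 + 0.112681] / 0.320337 = 0.684871
d₂ = d₁ − σ√T = 0.684871 − 0.320337 = 0.364535
risk-neutral PD = N(−d₂) = N(-0.364535) = 0.357729

PD=0.3577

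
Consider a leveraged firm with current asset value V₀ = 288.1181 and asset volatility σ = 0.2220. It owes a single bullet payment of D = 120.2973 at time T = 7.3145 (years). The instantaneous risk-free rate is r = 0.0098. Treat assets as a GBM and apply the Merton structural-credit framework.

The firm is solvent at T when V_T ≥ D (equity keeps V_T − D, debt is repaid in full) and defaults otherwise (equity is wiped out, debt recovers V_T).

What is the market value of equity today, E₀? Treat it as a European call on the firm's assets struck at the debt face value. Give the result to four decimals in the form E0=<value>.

E0=178.7194

d₁ = [ln(V₀/D) + (r + σ²/2)T] / (σ√T)
   = [ln(288.1181/120.2973) + (0.0098 + 0.5·0.2220²)·7.3145] / (0.2220·√7.3145)
   = [0.873404 + 0.251926] / 0.600406 = 1.874281
d₂ = d₁ − σ√T = 1.874281 − 0.600406 = 1.273875
N(d₁) = 0.969554,  N(d₂) = 0.898646,  e^(−rT) = 0.930827
E₀ = V₀·N(d₁) − D·e^(−rT)·N(d₂)
   = 288.1181·0.969554 − 120.2973·0.930827·0.898646 = 178.719355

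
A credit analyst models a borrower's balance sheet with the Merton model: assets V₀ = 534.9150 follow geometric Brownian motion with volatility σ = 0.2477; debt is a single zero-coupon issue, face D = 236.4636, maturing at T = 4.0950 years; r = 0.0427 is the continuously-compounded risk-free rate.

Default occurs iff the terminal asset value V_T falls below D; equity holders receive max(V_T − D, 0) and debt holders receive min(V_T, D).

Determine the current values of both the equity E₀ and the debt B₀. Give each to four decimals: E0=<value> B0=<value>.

E0=337.8229 B0=197.0921

d₁ = [ln(V₀/D) + (r + σ²/2)T] / (σ√T)
   = [ln(534.9150/236.4636) + (0.0427 + 0.5·0.2477²)·4.0950] / (0.2477·√4.0950)
   = [0.816314 + 0.300481] / 0.501248 = 2.228027
d₂ = d₁ − σ√T = 2.228027 − 0.501248 = 1.726779
N(d₁) = 0.987061,  N(d₂) = 0.957896,  e^(−rT) = 0.839577
E₀ = V₀·N(d₁) − D·e^(−rT)·N(d₂)
   = 534.9150·0.987061 − 236.4636·0.839577·0.957896 = 337.822857
B₀ = V₀ − E₀ = 534.9150 − 337.822857 = 197.092143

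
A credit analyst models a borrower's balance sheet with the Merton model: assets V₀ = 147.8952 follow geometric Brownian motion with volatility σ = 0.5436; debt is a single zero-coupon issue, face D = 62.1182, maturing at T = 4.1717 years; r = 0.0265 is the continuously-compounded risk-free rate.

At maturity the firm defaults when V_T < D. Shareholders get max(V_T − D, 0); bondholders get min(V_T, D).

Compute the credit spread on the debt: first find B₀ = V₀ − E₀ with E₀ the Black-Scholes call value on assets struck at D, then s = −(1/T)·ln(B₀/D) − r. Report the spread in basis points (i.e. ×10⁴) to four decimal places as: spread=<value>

spread=451.1345

d₁ = [ln(V₀/D) + (r + σ²/2)T] / (σ√T)
   = [ln(147.8952/62.1182) + (0.0265 + 0.5·0.5436²)·4.1717] / (0.5436·√4.1717)
   = [0.867465 + 0.726921] / 1.110289 = 1.436010
d₂ = d₁ − σ√T = 1.436010 − 1.110289 = 0.325721
N(d₁) = 0.924500,  N(d₂) = 0.627682,  e^(−rT) = 0.895342
E₀ = V₀·N(d₁) − D·e^(−rT)·N(d₂)
   = 147.8952·0.924500 − 62.1182·0.895342·0.627682 = 101.819340
B₀ = V₀ − E₀ = 147.8952 − 101.819340 = 46.075860
spread = −(1/T)·ln(B₀/D) − r = −(1/4.1717)·ln(46.075860/62.1182) − 0.0265 = 0.04511345
in basis points: 0.04511345 × 10⁴ = 451.1345 bp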